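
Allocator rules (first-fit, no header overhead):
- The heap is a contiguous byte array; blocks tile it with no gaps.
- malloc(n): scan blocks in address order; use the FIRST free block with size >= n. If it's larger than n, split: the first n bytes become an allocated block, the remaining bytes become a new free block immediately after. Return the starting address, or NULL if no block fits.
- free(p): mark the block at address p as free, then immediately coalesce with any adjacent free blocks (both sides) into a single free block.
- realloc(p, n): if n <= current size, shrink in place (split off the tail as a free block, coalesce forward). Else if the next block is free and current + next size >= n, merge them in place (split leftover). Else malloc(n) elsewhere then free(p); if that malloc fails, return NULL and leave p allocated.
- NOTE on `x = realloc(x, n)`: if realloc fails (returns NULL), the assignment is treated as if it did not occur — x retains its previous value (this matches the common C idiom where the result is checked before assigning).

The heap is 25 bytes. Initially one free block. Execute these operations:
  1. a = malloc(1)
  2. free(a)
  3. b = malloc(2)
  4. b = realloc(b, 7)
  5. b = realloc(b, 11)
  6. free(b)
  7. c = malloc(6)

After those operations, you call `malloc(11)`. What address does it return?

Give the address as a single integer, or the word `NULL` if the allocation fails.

Answer: 6

Derivation:
Op 1: a = malloc(1) -> a = 0; heap: [0-0 ALLOC][1-24 FREE]
Op 2: free(a) -> (freed a); heap: [0-24 FREE]
Op 3: b = malloc(2) -> b = 0; heap: [0-1 ALLOC][2-24 FREE]
Op 4: b = realloc(b, 7) -> b = 0; heap: [0-6 ALLOC][7-24 FREE]
Op 5: b = realloc(b, 11) -> b = 0; heap: [0-10 ALLOC][11-24 FREE]
Op 6: free(b) -> (freed b); heap: [0-24 FREE]
Op 7: c = malloc(6) -> c = 0; heap: [0-5 ALLOC][6-24 FREE]
malloc(11): first-fit scan over [0-5 ALLOC][6-24 FREE] -> 6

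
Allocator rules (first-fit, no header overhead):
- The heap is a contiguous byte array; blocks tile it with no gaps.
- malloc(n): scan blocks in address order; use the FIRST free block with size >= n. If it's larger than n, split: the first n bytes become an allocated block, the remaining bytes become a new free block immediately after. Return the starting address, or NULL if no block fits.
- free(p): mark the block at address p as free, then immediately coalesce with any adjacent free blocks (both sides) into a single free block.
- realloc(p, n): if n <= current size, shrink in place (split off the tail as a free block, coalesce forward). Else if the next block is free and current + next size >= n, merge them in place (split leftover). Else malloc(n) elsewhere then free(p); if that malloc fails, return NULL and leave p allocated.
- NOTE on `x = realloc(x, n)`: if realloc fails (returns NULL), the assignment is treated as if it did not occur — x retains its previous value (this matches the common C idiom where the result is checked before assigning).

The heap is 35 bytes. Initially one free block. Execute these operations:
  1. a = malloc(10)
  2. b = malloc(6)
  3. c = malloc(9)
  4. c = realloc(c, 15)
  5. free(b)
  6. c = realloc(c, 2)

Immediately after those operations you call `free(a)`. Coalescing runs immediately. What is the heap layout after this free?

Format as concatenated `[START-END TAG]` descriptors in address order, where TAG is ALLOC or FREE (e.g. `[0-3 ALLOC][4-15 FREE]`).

Op 1: a = malloc(10) -> a = 0; heap: [0-9 ALLOC][10-34 FREE]
Op 2: b = malloc(6) -> b = 10; heap: [0-9 ALLOC][10-15 ALLOC][16-34 FREE]
Op 3: c = malloc(9) -> c = 16; heap: [0-9 ALLOC][10-15 ALLOC][16-24 ALLOC][25-34 FREE]
Op 4: c = realloc(c, 15) -> c = 16; heap: [0-9 ALLOC][10-15 ALLOC][16-30 ALLOC][31-34 FREE]
Op 5: free(b) -> (freed b); heap: [0-9 ALLOC][10-15 FREE][16-30 ALLOC][31-34 FREE]
Op 6: c = realloc(c, 2) -> c = 16; heap: [0-9 ALLOC][10-15 FREE][16-17 ALLOC][18-34 FREE]
free(a): a = 0 -> block [0-9 ALLOC]; mark free, coalesce with adjacent free neighbors -> [0-15 FREE][16-17 ALLOC][18-34 FREE]

Answer: [0-15 FREE][16-17 ALLOC][18-34 FREE]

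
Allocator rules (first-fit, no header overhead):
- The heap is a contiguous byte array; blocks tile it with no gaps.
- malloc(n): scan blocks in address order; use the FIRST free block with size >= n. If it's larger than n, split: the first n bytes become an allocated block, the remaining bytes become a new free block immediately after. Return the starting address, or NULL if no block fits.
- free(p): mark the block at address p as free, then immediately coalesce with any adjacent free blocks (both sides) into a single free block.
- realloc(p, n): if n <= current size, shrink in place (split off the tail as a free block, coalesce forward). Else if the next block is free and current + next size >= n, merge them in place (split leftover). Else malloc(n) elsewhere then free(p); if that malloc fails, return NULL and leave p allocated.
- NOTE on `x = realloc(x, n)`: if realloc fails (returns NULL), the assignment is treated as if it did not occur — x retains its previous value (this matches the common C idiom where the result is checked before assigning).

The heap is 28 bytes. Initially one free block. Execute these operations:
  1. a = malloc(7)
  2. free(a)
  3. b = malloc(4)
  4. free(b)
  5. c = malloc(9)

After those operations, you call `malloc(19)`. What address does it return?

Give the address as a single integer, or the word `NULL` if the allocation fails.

Answer: 9

Derivation:
Op 1: a = malloc(7) -> a = 0; heap: [0-6 ALLOC][7-27 FREE]
Op 2: free(a) -> (freed a); heap: [0-27 FREE]
Op 3: b = malloc(4) -> b = 0; heap: [0-3 ALLOC][4-27 FREE]
Op 4: free(b) -> (freed b); heap: [0-27 FREE]
Op 5: c = malloc(9) -> c = 0; heap: [0-8 ALLOC][9-27 FREE]
malloc(19): first-fit scan over [0-8 ALLOC][9-27 FREE] -> 9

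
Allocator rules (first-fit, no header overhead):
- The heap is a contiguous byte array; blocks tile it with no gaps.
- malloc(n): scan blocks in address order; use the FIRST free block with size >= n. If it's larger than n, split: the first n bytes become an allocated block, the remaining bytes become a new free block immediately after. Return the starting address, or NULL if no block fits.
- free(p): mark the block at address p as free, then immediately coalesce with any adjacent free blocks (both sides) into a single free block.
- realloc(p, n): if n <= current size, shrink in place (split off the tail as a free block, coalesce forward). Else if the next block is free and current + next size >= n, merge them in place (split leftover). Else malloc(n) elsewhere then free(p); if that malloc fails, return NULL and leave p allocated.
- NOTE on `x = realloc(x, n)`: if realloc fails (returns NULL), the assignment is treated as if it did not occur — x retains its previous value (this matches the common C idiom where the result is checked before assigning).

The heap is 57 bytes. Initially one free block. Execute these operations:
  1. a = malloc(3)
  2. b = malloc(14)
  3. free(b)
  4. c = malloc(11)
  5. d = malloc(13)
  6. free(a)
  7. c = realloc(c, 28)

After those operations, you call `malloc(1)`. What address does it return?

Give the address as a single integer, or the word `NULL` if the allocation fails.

Answer: 0

Derivation:
Op 1: a = malloc(3) -> a = 0; heap: [0-2 ALLOC][3-56 FREE]
Op 2: b = malloc(14) -> b = 3; heap: [0-2 ALLOC][3-16 ALLOC][17-56 FREE]
Op 3: free(b) -> (freed b); heap: [0-2 ALLOC][3-56 FREE]
Op 4: c = malloc(11) -> c = 3; heap: [0-2 ALLOC][3-13 ALLOC][14-56 FREE]
Op 5: d = malloc(13) -> d = 14; heap: [0-2 ALLOC][3-13 ALLOC][14-26 ALLOC][27-56 FREE]
Op 6: free(a) -> (freed a); heap: [0-2 FREE][3-13 ALLOC][14-26 ALLOC][27-56 FREE]
Op 7: c = realloc(c, 28) -> c = 27; heap: [0-13 FREE][14-26 ALLOC][27-54 ALLOC][55-56 FREE]
malloc(1): first-fit scan over [0-13 FREE][14-26 ALLOC][27-54 ALLOC][55-56 FREE] -> 0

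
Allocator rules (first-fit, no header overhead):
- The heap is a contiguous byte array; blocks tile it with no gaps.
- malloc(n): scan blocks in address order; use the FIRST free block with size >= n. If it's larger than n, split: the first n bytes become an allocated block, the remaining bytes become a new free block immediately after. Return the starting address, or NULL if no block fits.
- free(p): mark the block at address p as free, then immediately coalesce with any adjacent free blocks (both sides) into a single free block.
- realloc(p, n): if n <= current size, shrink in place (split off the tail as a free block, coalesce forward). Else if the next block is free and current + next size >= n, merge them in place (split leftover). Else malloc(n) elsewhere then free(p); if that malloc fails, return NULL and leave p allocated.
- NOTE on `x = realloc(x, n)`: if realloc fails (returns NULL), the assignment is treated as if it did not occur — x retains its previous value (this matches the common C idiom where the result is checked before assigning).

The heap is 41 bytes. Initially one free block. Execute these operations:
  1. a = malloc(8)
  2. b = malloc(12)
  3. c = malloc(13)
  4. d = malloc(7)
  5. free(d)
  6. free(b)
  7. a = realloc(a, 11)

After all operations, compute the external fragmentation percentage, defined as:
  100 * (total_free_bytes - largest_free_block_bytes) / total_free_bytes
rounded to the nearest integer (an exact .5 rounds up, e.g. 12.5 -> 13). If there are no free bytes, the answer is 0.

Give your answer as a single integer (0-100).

Answer: 47

Derivation:
Op 1: a = malloc(8) -> a = 0; heap: [0-7 ALLOC][8-40 FREE]
Op 2: b = malloc(12) -> b = 8; heap: [0-7 ALLOC][8-19 ALLOC][20-40 FREE]
Op 3: c = malloc(13) -> c = 20; heap: [0-7 ALLOC][8-19 ALLOC][20-32 ALLOC][33-40 FREE]
Op 4: d = malloc(7) -> d = 33; heap: [0-7 ALLOC][8-19 ALLOC][20-32 ALLOC][33-39 ALLOC][40-40 FREE]
Op 5: free(d) -> (freed d); heap: [0-7 ALLOC][8-19 ALLOC][20-32 ALLOC][33-40 FREE]
Op 6: free(b) -> (freed b); heap: [0-7 ALLOC][8-19 FREE][20-32 ALLOC][33-40 FREE]
Op 7: a = realloc(a, 11) -> a = 0; heap: [0-10 ALLOC][11-19 FREE][20-32 ALLOC][33-40 FREE]
Free blocks: [9 8] total_free=17 largest=9 -> 100*(17-9)/17 = 800/17 ≈ 47.059 -> rounds to 47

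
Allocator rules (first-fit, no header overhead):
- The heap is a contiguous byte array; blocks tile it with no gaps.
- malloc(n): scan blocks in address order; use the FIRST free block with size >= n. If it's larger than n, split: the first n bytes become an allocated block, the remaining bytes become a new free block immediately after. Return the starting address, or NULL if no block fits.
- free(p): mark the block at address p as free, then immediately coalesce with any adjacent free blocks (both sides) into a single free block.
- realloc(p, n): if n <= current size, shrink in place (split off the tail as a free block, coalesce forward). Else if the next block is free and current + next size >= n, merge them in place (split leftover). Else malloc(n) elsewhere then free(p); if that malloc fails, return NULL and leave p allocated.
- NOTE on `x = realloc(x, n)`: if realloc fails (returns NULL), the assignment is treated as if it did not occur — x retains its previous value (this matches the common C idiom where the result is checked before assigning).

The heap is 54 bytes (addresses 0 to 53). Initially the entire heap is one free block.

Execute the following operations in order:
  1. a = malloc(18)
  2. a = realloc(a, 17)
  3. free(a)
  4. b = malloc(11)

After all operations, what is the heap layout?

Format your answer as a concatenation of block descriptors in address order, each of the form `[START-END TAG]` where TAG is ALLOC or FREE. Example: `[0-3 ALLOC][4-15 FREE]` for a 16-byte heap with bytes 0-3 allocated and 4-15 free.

Op 1: a = malloc(18) -> a = 0; heap: [0-17 ALLOC][18-53 FREE]
Op 2: a = realloc(a, 17) -> a = 0; heap: [0-16 ALLOC][17-53 FREE]
Op 3: free(a) -> (freed a); heap: [0-53 FREE]
Op 4: b = malloc(11) -> b = 0; heap: [0-10 ALLOC][11-53 FREE]

Answer: [0-10 ALLOC][11-53 FREE]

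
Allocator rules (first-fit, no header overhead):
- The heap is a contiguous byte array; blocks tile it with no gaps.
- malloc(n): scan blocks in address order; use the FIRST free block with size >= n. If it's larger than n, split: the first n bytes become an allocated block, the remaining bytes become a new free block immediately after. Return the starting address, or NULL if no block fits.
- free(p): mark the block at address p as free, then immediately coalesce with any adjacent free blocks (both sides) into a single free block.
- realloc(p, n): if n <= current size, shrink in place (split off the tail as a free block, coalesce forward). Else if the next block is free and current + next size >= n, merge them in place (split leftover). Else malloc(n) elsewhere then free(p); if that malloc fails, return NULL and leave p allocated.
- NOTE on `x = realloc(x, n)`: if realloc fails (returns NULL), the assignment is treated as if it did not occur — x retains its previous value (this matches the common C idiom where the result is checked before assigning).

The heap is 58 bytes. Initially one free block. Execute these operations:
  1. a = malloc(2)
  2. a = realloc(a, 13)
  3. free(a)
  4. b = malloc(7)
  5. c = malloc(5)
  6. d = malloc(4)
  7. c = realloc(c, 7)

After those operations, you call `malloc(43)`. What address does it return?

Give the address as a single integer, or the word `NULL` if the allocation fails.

Op 1: a = malloc(2) -> a = 0; heap: [0-1 ALLOC][2-57 FREE]
Op 2: a = realloc(a, 13) -> a = 0; heap: [0-12 ALLOC][13-57 FREE]
Op 3: free(a) -> (freed a); heap: [0-57 FREE]
Op 4: b = malloc(7) -> b = 0; heap: [0-6 ALLOC][7-57 FREE]
Op 5: c = malloc(5) -> c = 7; heap: [0-6 ALLOC][7-11 ALLOC][12-57 FREE]
Op 6: d = malloc(4) -> d = 12; heap: [0-6 ALLOC][7-11 ALLOC][12-15 ALLOC][16-57 FREE]
Op 7: c = realloc(c, 7) -> c = 16; heap: [0-6 ALLOC][7-11 FREE][12-15 ALLOC][16-22 ALLOC][23-57 FREE]
malloc(43): first-fit scan over [0-6 ALLOC][7-11 FREE][12-15 ALLOC][16-22 ALLOC][23-57 FREE] -> NULL

Answer: NULL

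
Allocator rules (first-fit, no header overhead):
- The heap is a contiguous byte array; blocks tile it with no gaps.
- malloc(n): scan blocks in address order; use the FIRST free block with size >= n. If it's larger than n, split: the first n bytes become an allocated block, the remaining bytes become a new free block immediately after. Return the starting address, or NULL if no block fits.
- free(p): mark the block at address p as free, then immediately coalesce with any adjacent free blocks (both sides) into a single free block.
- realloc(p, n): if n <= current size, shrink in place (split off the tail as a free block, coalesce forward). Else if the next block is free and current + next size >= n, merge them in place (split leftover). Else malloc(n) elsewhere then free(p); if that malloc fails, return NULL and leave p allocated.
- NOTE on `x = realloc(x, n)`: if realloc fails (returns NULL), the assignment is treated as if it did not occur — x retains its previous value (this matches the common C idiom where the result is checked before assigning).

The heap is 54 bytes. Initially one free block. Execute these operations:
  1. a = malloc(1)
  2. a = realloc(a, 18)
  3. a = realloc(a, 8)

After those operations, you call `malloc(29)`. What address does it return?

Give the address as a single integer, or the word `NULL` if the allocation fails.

Op 1: a = malloc(1) -> a = 0; heap: [0-0 ALLOC][1-53 FREE]
Op 2: a = realloc(a, 18) -> a = 0; heap: [0-17 ALLOC][18-53 FREE]
Op 3: a = realloc(a, 8) -> a = 0; heap: [0-7 ALLOC][8-53 FREE]
malloc(29): first-fit scan over [0-7 ALLOC][8-53 FREE] -> 8

Answer: 8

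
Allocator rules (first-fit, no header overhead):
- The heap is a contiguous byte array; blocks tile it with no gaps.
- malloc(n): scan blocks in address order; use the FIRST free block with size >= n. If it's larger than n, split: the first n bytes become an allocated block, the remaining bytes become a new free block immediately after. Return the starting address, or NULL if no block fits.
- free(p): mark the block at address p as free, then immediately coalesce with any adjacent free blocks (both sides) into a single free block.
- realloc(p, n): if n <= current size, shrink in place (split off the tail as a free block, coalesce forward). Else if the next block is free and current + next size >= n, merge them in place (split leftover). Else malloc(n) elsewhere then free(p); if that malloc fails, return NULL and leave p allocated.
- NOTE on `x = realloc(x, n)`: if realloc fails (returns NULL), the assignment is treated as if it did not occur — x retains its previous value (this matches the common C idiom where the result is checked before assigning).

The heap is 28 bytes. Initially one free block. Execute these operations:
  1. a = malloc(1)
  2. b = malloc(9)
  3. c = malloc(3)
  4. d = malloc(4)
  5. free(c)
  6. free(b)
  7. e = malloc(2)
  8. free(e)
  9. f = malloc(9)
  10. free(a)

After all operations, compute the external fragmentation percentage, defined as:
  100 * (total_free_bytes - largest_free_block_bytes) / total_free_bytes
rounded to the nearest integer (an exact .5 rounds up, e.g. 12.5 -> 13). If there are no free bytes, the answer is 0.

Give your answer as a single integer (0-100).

Answer: 27

Derivation:
Op 1: a = malloc(1) -> a = 0; heap: [0-0 ALLOC][1-27 FREE]
Op 2: b = malloc(9) -> b = 1; heap: [0-0 ALLOC][1-9 ALLOC][10-27 FREE]
Op 3: c = malloc(3) -> c = 10; heap: [0-0 ALLOC][1-9 ALLOC][10-12 ALLOC][13-27 FREE]
Op 4: d = malloc(4) -> d = 13; heap: [0-0 ALLOC][1-9 ALLOC][10-12 ALLOC][13-16 ALLOC][17-27 FREE]
Op 5: free(c) -> (freed c); heap: [0-0 ALLOC][1-9 ALLOC][10-12 FREE][13-16 ALLOC][17-27 FREE]
Op 6: free(b) -> (freed b); heap: [0-0 ALLOC][1-12 FREE][13-16 ALLOC][17-27 FREE]
Op 7: e = malloc(2) -> e = 1; heap: [0-0 ALLOC][1-2 ALLOC][3-12 FREE][13-16 ALLOC][17-27 FREE]
Op 8: free(e) -> (freed e); heap: [0-0 ALLOC][1-12 FREE][13-16 ALLOC][17-27 FREE]
Op 9: f = malloc(9) -> f = 1; heap: [0-0 ALLOC][1-9 ALLOC][10-12 FREE][13-16 ALLOC][17-27 FREE]
Op 10: free(a) -> (freed a); heap: [0-0 FREE][1-9 ALLOC][10-12 FREE][13-16 ALLOC][17-27 FREE]
Free blocks: [1 3 11] total_free=15 largest=11 -> 100*(15-11)/15 = 400/15 ≈ 26.667 -> rounds to 27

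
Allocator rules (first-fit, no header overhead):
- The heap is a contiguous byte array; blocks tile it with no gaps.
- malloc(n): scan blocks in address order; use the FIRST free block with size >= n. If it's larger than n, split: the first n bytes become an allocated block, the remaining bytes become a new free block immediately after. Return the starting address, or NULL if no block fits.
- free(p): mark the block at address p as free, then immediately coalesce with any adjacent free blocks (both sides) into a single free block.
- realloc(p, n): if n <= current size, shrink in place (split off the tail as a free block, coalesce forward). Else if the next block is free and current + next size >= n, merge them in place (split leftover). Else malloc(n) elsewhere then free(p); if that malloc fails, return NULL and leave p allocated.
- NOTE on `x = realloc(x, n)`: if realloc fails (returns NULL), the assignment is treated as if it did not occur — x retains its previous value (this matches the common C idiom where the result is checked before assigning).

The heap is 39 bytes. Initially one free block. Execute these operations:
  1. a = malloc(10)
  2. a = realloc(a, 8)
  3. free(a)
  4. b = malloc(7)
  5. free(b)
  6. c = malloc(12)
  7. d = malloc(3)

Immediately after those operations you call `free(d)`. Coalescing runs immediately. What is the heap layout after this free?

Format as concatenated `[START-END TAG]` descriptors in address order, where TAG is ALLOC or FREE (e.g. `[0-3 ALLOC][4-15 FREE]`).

Answer: [0-11 ALLOC][12-38 FREE]

Derivation:
Op 1: a = malloc(10) -> a = 0; heap: [0-9 ALLOC][10-38 FREE]
Op 2: a = realloc(a, 8) -> a = 0; heap: [0-7 ALLOC][8-38 FREE]
Op 3: free(a) -> (freed a); heap: [0-38 FREE]
Op 4: b = malloc(7) -> b = 0; heap: [0-6 ALLOC][7-38 FREE]
Op 5: free(b) -> (freed b); heap: [0-38 FREE]
Op 6: c = malloc(12) -> c = 0; heap: [0-11 ALLOC][12-38 FREE]
Op 7: d = malloc(3) -> d = 12; heap: [0-11 ALLOC][12-14 ALLOC][15-38 FREE]
free(d): d = 12 -> block [12-14 ALLOC]; mark free, coalesce with adjacent free neighbors -> [0-11 ALLOC][12-38 FREE]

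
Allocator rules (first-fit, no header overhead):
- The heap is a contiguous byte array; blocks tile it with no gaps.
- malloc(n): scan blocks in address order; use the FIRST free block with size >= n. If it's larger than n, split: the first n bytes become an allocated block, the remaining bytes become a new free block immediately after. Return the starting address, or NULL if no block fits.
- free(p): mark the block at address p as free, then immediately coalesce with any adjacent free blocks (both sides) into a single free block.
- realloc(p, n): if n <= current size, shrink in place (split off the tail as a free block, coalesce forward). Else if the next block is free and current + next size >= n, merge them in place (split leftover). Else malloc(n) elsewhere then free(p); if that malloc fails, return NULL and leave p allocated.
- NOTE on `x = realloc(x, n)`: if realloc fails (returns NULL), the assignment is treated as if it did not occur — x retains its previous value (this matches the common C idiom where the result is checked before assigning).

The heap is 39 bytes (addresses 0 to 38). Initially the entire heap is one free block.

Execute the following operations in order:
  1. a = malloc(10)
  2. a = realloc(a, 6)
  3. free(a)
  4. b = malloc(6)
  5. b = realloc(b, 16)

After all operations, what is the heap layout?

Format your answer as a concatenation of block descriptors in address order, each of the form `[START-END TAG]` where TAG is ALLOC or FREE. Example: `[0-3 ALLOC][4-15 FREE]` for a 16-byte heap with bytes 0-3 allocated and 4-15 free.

Answer: [0-15 ALLOC][16-38 FREE]

Derivation:
Op 1: a = malloc(10) -> a = 0; heap: [0-9 ALLOC][10-38 FREE]
Op 2: a = realloc(a, 6) -> a = 0; heap: [0-5 ALLOC][6-38 FREE]
Op 3: free(a) -> (freed a); heap: [0-38 FREE]
Op 4: b = malloc(6) -> b = 0; heap: [0-5 ALLOC][6-38 FREE]
Op 5: b = realloc(b, 16) -> b = 0; heap: [0-15 ALLOC][16-38 FREE]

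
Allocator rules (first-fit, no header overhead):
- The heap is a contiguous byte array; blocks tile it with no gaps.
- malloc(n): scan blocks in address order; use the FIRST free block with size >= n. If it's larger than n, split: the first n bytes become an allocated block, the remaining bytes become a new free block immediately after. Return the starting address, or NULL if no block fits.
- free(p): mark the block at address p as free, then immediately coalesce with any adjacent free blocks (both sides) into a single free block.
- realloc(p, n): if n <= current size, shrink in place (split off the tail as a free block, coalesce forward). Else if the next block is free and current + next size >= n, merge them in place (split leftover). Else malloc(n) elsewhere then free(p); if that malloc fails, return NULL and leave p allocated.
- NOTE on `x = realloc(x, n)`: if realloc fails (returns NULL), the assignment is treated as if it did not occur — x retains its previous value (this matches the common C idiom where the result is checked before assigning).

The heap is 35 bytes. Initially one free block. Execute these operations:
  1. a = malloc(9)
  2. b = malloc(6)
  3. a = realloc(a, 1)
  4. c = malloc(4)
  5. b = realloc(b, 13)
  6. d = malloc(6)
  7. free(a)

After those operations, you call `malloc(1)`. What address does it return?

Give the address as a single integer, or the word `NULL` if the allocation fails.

Answer: 0

Derivation:
Op 1: a = malloc(9) -> a = 0; heap: [0-8 ALLOC][9-34 FREE]
Op 2: b = malloc(6) -> b = 9; heap: [0-8 ALLOC][9-14 ALLOC][15-34 FREE]
Op 3: a = realloc(a, 1) -> a = 0; heap: [0-0 ALLOC][1-8 FREE][9-14 ALLOC][15-34 FREE]
Op 4: c = malloc(4) -> c = 1; heap: [0-0 ALLOC][1-4 ALLOC][5-8 FREE][9-14 ALLOC][15-34 FREE]
Op 5: b = realloc(b, 13) -> b = 9; heap: [0-0 ALLOC][1-4 ALLOC][5-8 FREE][9-21 ALLOC][22-34 FREE]
Op 6: d = malloc(6) -> d = 22; heap: [0-0 ALLOC][1-4 ALLOC][5-8 FREE][9-21 ALLOC][22-27 ALLOC][28-34 FREE]
Op 7: free(a) -> (freed a); heap: [0-0 FREE][1-4 ALLOC][5-8 FREE][9-21 ALLOC][22-27 ALLOC][28-34 FREE]
malloc(1): first-fit scan over [0-0 FREE][1-4 ALLOC][5-8 FREE][9-21 ALLOC][22-27 ALLOC][28-34 FREE] -> 0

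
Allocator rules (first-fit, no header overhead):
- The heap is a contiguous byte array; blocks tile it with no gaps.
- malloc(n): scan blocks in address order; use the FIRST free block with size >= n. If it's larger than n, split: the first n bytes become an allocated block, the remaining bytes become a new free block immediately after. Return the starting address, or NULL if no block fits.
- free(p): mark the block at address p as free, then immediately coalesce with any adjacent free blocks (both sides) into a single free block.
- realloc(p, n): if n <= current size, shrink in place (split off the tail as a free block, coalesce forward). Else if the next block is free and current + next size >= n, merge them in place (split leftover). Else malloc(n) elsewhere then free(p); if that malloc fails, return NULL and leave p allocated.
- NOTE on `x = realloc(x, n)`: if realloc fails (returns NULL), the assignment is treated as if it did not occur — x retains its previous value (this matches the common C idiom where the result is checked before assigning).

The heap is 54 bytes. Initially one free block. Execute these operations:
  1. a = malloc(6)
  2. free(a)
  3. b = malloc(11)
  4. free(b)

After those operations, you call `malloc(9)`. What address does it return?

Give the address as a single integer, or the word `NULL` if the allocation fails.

Op 1: a = malloc(6) -> a = 0; heap: [0-5 ALLOC][6-53 FREE]
Op 2: free(a) -> (freed a); heap: [0-53 FREE]
Op 3: b = malloc(11) -> b = 0; heap: [0-10 ALLOC][11-53 FREE]
Op 4: free(b) -> (freed b); heap: [0-53 FREE]
malloc(9): first-fit scan over [0-53 FREE] -> 0

Answer: 0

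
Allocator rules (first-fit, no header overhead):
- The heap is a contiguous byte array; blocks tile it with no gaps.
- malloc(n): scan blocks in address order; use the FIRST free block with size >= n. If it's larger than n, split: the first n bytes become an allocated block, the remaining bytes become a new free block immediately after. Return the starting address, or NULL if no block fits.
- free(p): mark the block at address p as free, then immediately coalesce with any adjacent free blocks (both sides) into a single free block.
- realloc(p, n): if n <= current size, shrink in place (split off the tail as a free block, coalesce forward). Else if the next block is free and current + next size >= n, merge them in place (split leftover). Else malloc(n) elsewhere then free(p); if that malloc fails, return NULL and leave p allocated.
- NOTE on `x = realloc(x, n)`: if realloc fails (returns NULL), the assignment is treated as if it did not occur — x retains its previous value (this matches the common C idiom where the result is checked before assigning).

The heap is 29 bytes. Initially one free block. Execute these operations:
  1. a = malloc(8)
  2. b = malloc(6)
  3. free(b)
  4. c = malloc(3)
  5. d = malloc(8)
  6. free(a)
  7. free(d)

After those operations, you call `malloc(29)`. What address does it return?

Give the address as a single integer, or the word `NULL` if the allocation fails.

Answer: NULL

Derivation:
Op 1: a = malloc(8) -> a = 0; heap: [0-7 ALLOC][8-28 FREE]
Op 2: b = malloc(6) -> b = 8; heap: [0-7 ALLOC][8-13 ALLOC][14-28 FREE]
Op 3: free(b) -> (freed b); heap: [0-7 ALLOC][8-28 FREE]
Op 4: c = malloc(3) -> c = 8; heap: [0-7 ALLOC][8-10 ALLOC][11-28 FREE]
Op 5: d = malloc(8) -> d = 11; heap: [0-7 ALLOC][8-10 ALLOC][11-18 ALLOC][19-28 FREE]
Op 6: free(a) -> (freed a); heap: [0-7 FREE][8-10 ALLOC][11-18 ALLOC][19-28 FREE]
Op 7: free(d) -> (freed d); heap: [0-7 FREE][8-10 ALLOC][11-28 FREE]
malloc(29): first-fit scan over [0-7 FREE][8-10 ALLOC][11-28 FREE] -> NULL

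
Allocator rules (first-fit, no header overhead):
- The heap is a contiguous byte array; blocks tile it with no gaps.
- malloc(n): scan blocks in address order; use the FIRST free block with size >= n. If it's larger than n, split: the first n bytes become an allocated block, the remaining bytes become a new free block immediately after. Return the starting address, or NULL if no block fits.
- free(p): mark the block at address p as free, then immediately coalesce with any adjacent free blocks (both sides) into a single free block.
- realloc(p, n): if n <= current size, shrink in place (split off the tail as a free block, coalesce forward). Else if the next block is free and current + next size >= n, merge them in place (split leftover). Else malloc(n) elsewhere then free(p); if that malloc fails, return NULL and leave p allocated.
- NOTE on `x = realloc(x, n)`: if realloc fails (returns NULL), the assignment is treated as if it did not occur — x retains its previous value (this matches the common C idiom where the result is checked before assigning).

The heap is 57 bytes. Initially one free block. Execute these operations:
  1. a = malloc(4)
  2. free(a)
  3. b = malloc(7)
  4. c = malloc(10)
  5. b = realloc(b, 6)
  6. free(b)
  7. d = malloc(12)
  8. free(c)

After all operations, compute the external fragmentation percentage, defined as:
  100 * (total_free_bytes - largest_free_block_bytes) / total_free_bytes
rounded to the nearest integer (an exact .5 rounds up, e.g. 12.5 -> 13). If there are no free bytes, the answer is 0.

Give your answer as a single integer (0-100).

Answer: 38

Derivation:
Op 1: a = malloc(4) -> a = 0; heap: [0-3 ALLOC][4-56 FREE]
Op 2: free(a) -> (freed a); heap: [0-56 FREE]
Op 3: b = malloc(7) -> b = 0; heap: [0-6 ALLOC][7-56 FREE]
Op 4: c = malloc(10) -> c = 7; heap: [0-6 ALLOC][7-16 ALLOC][17-56 FREE]
Op 5: b = realloc(b, 6) -> b = 0; heap: [0-5 ALLOC][6-6 FREE][7-16 ALLOC][17-56 FREE]
Op 6: free(b) -> (freed b); heap: [0-6 FREE][7-16 ALLOC][17-56 FREE]
Op 7: d = malloc(12) -> d = 17; heap: [0-6 FREE][7-16 ALLOC][17-28 ALLOC][29-56 FREE]
Op 8: free(c) -> (freed c); heap: [0-16 FREE][17-28 ALLOC][29-56 FREE]
Free blocks: [17 28] total_free=45 largest=28 -> 100*(45-28)/45 = 1700/45 ≈ 37.778 -> rounds to 38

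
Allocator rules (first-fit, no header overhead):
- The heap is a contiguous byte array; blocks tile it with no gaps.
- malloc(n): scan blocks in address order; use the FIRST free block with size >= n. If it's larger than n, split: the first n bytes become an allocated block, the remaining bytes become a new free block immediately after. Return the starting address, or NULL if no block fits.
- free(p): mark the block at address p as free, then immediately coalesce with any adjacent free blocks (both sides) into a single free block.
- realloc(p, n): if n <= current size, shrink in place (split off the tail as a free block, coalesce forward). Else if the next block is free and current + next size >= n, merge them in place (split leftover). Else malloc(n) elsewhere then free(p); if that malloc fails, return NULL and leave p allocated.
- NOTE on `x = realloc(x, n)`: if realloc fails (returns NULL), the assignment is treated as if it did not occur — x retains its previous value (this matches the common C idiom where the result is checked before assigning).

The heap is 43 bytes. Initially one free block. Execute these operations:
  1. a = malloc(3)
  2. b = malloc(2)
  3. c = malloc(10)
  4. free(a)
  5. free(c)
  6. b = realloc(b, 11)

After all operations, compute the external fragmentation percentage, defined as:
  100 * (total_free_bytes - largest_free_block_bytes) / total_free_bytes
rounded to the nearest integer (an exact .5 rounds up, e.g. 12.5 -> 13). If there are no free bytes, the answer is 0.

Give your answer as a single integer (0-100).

Answer: 9

Derivation:
Op 1: a = malloc(3) -> a = 0; heap: [0-2 ALLOC][3-42 FREE]
Op 2: b = malloc(2) -> b = 3; heap: [0-2 ALLOC][3-4 ALLOC][5-42 FREE]
Op 3: c = malloc(10) -> c = 5; heap: [0-2 ALLOC][3-4 ALLOC][5-14 ALLOC][15-42 FREE]
Op 4: free(a) -> (freed a); heap: [0-2 FREE][3-4 ALLOC][5-14 ALLOC][15-42 FREE]
Op 5: free(c) -> (freed c); heap: [0-2 FREE][3-4 ALLOC][5-42 FREE]
Op 6: b = realloc(b, 11) -> b = 3; heap: [0-2 FREE][3-13 ALLOC][14-42 FREE]
Free blocks: [3 29] total_free=32 largest=29 -> 100*(32-29)/32 = 300/32 = 9.375 -> rounds to 9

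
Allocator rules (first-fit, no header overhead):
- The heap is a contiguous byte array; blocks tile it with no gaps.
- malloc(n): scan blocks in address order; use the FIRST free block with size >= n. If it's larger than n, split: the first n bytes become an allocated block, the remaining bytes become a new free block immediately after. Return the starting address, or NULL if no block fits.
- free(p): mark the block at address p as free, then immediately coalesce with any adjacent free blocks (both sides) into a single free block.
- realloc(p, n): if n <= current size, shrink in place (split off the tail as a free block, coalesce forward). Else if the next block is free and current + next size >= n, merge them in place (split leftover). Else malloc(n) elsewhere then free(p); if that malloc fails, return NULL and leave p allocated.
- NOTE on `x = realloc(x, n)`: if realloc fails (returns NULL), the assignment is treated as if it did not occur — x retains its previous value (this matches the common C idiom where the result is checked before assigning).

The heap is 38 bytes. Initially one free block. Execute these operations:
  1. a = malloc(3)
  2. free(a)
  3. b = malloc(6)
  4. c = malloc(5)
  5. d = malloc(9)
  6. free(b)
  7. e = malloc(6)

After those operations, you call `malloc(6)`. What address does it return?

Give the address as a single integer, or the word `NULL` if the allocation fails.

Op 1: a = malloc(3) -> a = 0; heap: [0-2 ALLOC][3-37 FREE]
Op 2: free(a) -> (freed a); heap: [0-37 FREE]
Op 3: b = malloc(6) -> b = 0; heap: [0-5 ALLOC][6-37 FREE]
Op 4: c = malloc(5) -> c = 6; heap: [0-5 ALLOC][6-10 ALLOC][11-37 FREE]
Op 5: d = malloc(9) -> d = 11; heap: [0-5 ALLOC][6-10 ALLOC][11-19 ALLOC][20-37 FREE]
Op 6: free(b) -> (freed b); heap: [0-5 FREE][6-10 ALLOC][11-19 ALLOC][20-37 FREE]
Op 7: e = malloc(6) -> e = 0; heap: [0-5 ALLOC][6-10 ALLOC][11-19 ALLOC][20-37 FREE]
malloc(6): first-fit scan over [0-5 ALLOC][6-10 ALLOC][11-19 ALLOC][20-37 FREE] -> 20

Answer: 20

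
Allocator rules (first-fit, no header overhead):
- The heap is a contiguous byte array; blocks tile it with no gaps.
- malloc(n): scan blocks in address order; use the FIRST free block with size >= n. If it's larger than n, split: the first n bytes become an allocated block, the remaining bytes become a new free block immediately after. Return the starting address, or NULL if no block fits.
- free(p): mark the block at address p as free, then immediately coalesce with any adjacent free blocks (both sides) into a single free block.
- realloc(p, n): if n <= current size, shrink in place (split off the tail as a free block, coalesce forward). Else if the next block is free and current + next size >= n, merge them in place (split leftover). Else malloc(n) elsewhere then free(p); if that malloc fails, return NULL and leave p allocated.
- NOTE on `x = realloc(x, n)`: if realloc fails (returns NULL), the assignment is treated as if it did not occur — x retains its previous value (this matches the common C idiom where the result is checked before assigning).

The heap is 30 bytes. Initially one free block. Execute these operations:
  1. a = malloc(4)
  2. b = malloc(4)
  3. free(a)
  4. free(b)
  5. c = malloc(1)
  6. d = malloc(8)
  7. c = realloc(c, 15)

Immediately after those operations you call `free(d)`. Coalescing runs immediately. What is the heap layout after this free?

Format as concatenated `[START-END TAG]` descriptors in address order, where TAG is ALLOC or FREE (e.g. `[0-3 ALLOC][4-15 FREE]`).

Answer: [0-8 FREE][9-23 ALLOC][24-29 FREE]

Derivation:
Op 1: a = malloc(4) -> a = 0; heap: [0-3 ALLOC][4-29 FREE]
Op 2: b = malloc(4) -> b = 4; heap: [0-3 ALLOC][4-7 ALLOC][8-29 FREE]
Op 3: free(a) -> (freed a); heap: [0-3 FREE][4-7 ALLOC][8-29 FREE]
Op 4: free(b) -> (freed b); heap: [0-29 FREE]
Op 5: c = malloc(1) -> c = 0; heap: [0-0 ALLOC][1-29 FREE]
Op 6: d = malloc(8) -> d = 1; heap: [0-0 ALLOC][1-8 ALLOC][9-29 FREE]
Op 7: c = realloc(c, 15) -> c = 9; heap: [0-0 FREE][1-8 ALLOC][9-23 ALLOC][24-29 FREE]
free(d): d = 1 -> block [1-8 ALLOC]; mark free, coalesce with adjacent free neighbors -> [0-8 FREE][9-23 ALLOC][24-29 FREE]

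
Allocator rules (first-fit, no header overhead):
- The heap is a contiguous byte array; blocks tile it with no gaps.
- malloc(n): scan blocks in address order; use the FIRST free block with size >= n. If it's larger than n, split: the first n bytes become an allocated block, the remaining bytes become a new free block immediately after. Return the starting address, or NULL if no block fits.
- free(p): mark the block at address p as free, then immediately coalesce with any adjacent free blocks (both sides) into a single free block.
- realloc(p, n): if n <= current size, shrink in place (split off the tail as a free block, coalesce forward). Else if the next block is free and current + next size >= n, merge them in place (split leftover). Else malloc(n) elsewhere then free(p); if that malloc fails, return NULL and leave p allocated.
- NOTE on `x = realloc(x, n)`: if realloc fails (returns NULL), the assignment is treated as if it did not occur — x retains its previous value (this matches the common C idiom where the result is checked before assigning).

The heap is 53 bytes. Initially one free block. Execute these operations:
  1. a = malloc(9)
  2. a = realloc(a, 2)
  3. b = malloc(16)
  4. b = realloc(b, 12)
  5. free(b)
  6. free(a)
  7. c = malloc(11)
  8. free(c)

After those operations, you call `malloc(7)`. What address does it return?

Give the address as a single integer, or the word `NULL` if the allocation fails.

Answer: 0

Derivation:
Op 1: a = malloc(9) -> a = 0; heap: [0-8 ALLOC][9-52 FREE]
Op 2: a = realloc(a, 2) -> a = 0; heap: [0-1 ALLOC][2-52 FREE]
Op 3: b = malloc(16) -> b = 2; heap: [0-1 ALLOC][2-17 ALLOC][18-52 FREE]
Op 4: b = realloc(b, 12) -> b = 2; heap: [0-1 ALLOC][2-13 ALLOC][14-52 FREE]
Op 5: free(b) -> (freed b); heap: [0-1 ALLOC][2-52 FREE]
Op 6: free(a) -> (freed a); heap: [0-52 FREE]
Op 7: c = malloc(11) -> c = 0; heap: [0-10 ALLOC][11-52 FREE]
Op 8: free(c) -> (freed c); heap: [0-52 FREE]
malloc(7): first-fit scan over [0-52 FREE] -> 0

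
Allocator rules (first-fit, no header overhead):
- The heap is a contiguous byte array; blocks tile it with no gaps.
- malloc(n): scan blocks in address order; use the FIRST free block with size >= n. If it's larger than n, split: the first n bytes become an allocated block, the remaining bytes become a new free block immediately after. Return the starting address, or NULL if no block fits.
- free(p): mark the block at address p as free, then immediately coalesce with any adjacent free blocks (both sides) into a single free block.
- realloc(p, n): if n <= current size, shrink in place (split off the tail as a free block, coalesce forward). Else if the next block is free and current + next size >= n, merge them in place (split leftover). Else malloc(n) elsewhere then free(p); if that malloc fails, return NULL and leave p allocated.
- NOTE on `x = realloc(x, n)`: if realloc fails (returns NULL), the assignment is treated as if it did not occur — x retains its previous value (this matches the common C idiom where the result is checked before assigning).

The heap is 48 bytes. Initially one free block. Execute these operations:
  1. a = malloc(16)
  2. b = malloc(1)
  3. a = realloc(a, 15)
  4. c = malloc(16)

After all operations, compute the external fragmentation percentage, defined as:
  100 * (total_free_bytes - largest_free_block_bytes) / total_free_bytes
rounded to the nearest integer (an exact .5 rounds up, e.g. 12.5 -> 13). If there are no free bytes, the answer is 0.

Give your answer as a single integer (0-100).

Op 1: a = malloc(16) -> a = 0; heap: [0-15 ALLOC][16-47 FREE]
Op 2: b = malloc(1) -> b = 16; heap: [0-15 ALLOC][16-16 ALLOC][17-47 FREE]
Op 3: a = realloc(a, 15) -> a = 0; heap: [0-14 ALLOC][15-15 FREE][16-16 ALLOC][17-47 FREE]
Op 4: c = malloc(16) -> c = 17; heap: [0-14 ALLOC][15-15 FREE][16-16 ALLOC][17-32 ALLOC][33-47 FREE]
Free blocks: [1 15] total_free=16 largest=15 -> 100*(16-15)/16 = 100/16 = 6.25 -> rounds to 6

Answer: 6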